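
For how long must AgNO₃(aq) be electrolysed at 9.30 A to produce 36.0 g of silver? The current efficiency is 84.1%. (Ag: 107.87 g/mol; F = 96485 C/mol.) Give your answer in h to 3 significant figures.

1.14 h

n(Ag) = 36.0 / 107.87 = 0.3337 mol
Ag⁺ + e⁻ → Ag, so n(e⁻) = 0.3337 mol
Q = 0.3337 × 96485 / 0.841 = 38280 C
t = Q / I = 38280 / 9.30 = 4116 s = 1.14 h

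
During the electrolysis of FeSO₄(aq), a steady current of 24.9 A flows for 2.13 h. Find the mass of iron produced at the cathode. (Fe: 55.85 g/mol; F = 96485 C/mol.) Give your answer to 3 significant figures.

Q = 24.9 A × 7668 s = 1.909×10^5 C
Moles of electrons = 1.909×10^5 / 96485 = 1.979 mol
Fe²⁺ + 2e⁻ → Fe, so n(Fe) = 1.979 / 2 = 0.9895 mol
m = 0.9895 × 55.85 = 55.3 g

55.3 g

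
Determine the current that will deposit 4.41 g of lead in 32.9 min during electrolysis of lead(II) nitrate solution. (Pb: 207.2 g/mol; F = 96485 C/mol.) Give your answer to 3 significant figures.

2.08 A

n(Pb) = 4.41 / 207.2 = 0.02128 mol
Pb²⁺ + 2e⁻ → Pb, so n(e⁻) = 2 × 0.02128 = 0.04256 mol
Q = 0.04256 × 96485 = 4106 C
I = Q / t = 4106 / 1974 s = 2.08 A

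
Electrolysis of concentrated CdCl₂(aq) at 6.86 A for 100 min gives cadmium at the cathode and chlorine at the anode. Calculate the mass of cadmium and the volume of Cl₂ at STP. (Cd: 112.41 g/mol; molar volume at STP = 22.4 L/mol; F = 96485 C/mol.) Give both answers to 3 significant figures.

Q = 6.86 × 6000 = 41160 C; n(e⁻) = 41160 / 96485 = 0.4266 mol
Cathode: Cd²⁺ + 2e⁻ → Cd → n(Cd) = 0.4266/2 = 0.2133 mol → 24.0 g
Anode: 2Cl⁻ → Cl₂ + 2e⁻ → n(Cl₂) = 0.4266/2 = 0.2133 mol → 4.78 L

24.0 g Cd; 4.78 L Cl₂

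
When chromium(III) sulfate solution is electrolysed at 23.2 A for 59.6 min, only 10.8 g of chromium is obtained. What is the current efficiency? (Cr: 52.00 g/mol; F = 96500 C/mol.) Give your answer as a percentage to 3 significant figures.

72.5%

Q = 23.2 × 3576 = 82960 C
n(e⁻) = 82960 / 96500 = 0.8597 mol
Cr³⁺ + 3e⁻ → Cr, so theoretical n(Cr) = 0.2866 mol → 14.90 g
Efficiency = 10.8 / 14.90 = 0.7248 = 72.5%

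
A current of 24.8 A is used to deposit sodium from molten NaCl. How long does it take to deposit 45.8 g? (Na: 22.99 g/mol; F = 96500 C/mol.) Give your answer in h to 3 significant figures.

n(Na) = 45.8 / 22.99 = 1.992 mol
Na⁺ + e⁻ → Na, so n(e⁻) = 1.992 mol
Q = 1.992 × 96500 = 1.922×10^5 C
t = Q / I = 1.922×10^5 / 24.8 = 7750 s = 2.15 h

2.15 h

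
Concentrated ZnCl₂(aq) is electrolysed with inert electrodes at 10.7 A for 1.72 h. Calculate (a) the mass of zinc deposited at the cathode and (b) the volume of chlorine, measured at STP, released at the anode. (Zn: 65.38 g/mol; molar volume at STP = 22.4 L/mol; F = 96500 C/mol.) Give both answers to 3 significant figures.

Q = 10.7 × 6192 = 66250 C; n(e⁻) = 66250 / 96500 = 0.6865 mol
Cathode: Zn²⁺ + 2e⁻ → Zn → n(Zn) = 0.6865/2 = 0.3433 mol → 22.4 g
Anode: 2Cl⁻ → Cl₂ + 2e⁻ → n(Cl₂) = 0.6865/2 = 0.3433 mol → 7.69 L

22.4 g Zn; 7.69 L Cl₂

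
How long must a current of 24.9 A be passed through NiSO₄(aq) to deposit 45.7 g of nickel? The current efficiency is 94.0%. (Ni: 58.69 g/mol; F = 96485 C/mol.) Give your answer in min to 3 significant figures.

107 min

n(Ni) = 45.7 / 58.69 = 0.7787 mol
Ni²⁺ + 2e⁻ → Ni, so n(e⁻) = 2 × 0.7787 = 1.557 mol
Q = 1.557 × 96485 / 0.940 = 1.598×10^5 C
t = Q / I = 1.598×10^5 / 24.9 = 6418 s = 107 min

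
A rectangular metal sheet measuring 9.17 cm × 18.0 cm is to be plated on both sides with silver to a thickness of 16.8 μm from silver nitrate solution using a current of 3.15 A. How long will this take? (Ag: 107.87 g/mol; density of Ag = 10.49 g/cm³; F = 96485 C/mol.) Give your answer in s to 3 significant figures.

Plated area = 2 × 9.17 × 18.0 = 330.1 cm²
Volume = 330.1 × 16.8×10⁻⁴ cm = 0.5546 cm³
m(Ag) = 0.5546 × 10.49 = 5.818 g
n(Ag) = 5.818 / 107.87 = 0.05394 mol; n(e⁻) = 0.05394 mol
Q = 0.05394 × 96485 = 5204 C
t = 5204 / 3.15 = 1652 s

1650 s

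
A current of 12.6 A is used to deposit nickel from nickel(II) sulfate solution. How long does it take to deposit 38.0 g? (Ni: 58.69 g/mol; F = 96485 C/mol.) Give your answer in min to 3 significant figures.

165 min

n(Ni) = 38.0 / 58.69 = 0.6475 mol
Ni²⁺ + 2e⁻ → Ni, so n(e⁻) = 2 × 0.6475 = 1.295 mol
Q = 1.295 × 96485 = 1.249×10^5 C
t = Q / I = 1.249×10^5 / 12.6 = 9913 s = 165 min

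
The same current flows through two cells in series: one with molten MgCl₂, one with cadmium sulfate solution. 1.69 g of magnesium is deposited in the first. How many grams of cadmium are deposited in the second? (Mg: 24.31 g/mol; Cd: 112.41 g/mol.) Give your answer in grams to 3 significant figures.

n(Mg) = 1.69 / 24.31 = 0.06952 mol
Mg²⁺ + 2e⁻ → Mg, so n(e⁻) = 2 × 0.06952 = 0.1390 mol
In series, the same 0.1390 mol of electrons flows through the second cell.
Cd²⁺ + 2e⁻ → Cd, so n(Cd) = 0.1390 / 2 = 0.06950 mol
m(Cd) = 0.06950 × 112.41 = 7.81 g

7.81 g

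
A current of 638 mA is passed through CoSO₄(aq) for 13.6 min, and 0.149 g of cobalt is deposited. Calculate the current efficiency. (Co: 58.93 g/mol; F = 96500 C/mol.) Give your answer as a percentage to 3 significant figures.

Q = 0.638 × 816 = 520.6 C
n(e⁻) = 520.6 / 96500 = 0.005395 mol
Co²⁺ + 2e⁻ → Co, so theoretical n(Co) = 0.002698 mol → 0.1590 g
Efficiency = 0.149 / 0.1590 = 0.9371 = 93.7%

93.7%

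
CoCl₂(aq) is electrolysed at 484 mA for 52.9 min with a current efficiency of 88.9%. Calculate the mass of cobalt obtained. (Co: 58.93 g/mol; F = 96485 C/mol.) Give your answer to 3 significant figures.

0.417 g

Q = 0.484 × 3174 = 1536 C
n(e⁻) = 1536 / 96485 = 0.01592 mol
Co²⁺ + 2e⁻ → Co, so theoretical m(Co) = 0.007960 × 58.93 = 0.4691 g
Actual mass = 88.9% × 0.4691 = 0.417 g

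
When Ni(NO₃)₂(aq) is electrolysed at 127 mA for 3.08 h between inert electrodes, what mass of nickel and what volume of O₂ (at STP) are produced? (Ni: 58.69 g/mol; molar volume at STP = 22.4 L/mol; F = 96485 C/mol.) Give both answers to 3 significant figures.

Q = 0.127 × 11088 = 1408 C; n(e⁻) = 1408 / 96485 = 0.01459 mol
Cathode: Ni²⁺ + 2e⁻ → Ni → n(Ni) = 0.01459/2 = 0.007295 mol → 0.428 g
Anode: 2H₂O → O₂ + 4H⁺ + 4e⁻ → n(O₂) = 0.01459/4 = 0.003648 mol → 0.0817 L

0.428 g Ni; 0.0817 L O₂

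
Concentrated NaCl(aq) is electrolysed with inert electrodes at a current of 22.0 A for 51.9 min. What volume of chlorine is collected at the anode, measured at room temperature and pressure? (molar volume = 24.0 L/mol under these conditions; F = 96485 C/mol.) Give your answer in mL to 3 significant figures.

Q = It = 22.0 × 3114 = 68510 C
n(e⁻) = Q/F = 68510/96485 = 0.7101 mol
2Cl⁻ → Cl₂ + 2e⁻, so n(Cl₂) = 0.7101 / 2 = 0.3551 mol
V = 0.3551 × 24.0 = 8.522 L
= 8520 mL

8520 mL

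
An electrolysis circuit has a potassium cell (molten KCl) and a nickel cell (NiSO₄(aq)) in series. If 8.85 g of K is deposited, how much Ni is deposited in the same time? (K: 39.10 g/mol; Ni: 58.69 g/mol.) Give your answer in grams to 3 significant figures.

n(K) = 8.85 / 39.10 = 0.2263 mol
K⁺ + e⁻ → K, so n(e⁻) = 0.2263 mol
In series, the same 0.2263 mol of electrons flows through the second cell.
Ni²⁺ + 2e⁻ → Ni, so n(Ni) = 0.2263 / 2 = 0.1132 mol
m(Ni) = 0.1132 × 58.69 = 6.64 g

6.64 g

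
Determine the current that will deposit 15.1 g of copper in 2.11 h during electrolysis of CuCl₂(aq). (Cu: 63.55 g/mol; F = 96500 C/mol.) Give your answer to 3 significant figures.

n(Cu) = 15.1 / 63.55 = 0.2376 mol
Cu²⁺ + 2e⁻ → Cu, so n(e⁻) = 2 × 0.2376 = 0.4752 mol
Q = 0.4752 × 96500 = 45860 C
I = Q / t = 45860 / 7596 s = 6.04 A

6.04 A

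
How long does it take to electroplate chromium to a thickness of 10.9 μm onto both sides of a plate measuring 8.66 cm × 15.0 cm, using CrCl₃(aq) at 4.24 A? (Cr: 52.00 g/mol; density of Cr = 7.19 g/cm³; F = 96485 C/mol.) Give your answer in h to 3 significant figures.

Plated area = 2 × 8.66 × 15.0 = 259.8 cm²
Volume = 259.8 × 10.9×10⁻⁴ cm = 0.2832 cm³
m(Cr) = 0.2832 × 7.19 = 2.036 g
n(Cr) = 2.036 / 52.00 = 0.03915 mol; n(e⁻) = 3 × 0.03915 = 0.1175 mol
Q = 0.1175 × 96485 = 11340 C
t = 11340 / 4.24 = 2675 s = 0.743 h

0.743 h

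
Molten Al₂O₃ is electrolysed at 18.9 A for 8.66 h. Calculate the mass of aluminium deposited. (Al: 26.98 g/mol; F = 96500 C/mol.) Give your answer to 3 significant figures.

54.9 g

Q = It = 18.9 × 31176 = 5.892×10^5 C
Moles of electrons = 5.892×10^5 / 96500 = 6.106 mol
Al³⁺ + 3e⁻ → Al, so n(Al) = 6.106 / 3 = 2.035 mol
m = 2.035 × 26.98 = 54.9 g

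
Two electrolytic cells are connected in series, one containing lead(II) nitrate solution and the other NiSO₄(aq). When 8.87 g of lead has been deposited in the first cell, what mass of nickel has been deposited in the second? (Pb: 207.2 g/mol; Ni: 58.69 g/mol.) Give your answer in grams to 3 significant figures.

n(Pb) = 8.87 / 207.2 = 0.04281 mol
Pb²⁺ + 2e⁻ → Pb, so n(e⁻) = 2 × 0.04281 = 0.08562 mol
The cells are in series, so the same charge (and hence the same n(e⁻) = 0.08562 mol) passes through both.
Ni²⁺ + 2e⁻ → Ni, so n(Ni) = 0.08562 / 2 = 0.04281 mol
m(Ni) = 0.04281 × 58.69 = 2.51 g

2.51 g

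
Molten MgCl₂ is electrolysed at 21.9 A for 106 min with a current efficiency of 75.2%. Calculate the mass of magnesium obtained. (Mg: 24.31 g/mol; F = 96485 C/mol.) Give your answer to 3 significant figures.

13.2 g

Q = 21.9 × 6360 = 1.393×10^5 C
n(e⁻) = 1.393×10^5 / 96485 = 1.444 mol
Mg²⁺ + 2e⁻ → Mg, so theoretical m(Mg) = 0.7220 × 24.31 = 17.55 g
Actual mass = 75.2% × 17.55 = 13.2 g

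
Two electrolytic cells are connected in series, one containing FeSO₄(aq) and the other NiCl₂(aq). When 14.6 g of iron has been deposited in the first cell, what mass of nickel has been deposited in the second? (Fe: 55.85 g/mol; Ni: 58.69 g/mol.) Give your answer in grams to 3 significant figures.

n(Fe) = 14.6 / 55.85 = 0.2614 mol
Fe²⁺ + 2e⁻ → Fe, so n(e⁻) = 2 × 0.2614 = 0.5228 mol
In series, the same 0.5228 mol of electrons flows through the second cell.
Ni²⁺ + 2e⁻ → Ni, so n(Ni) = 0.5228 / 2 = 0.2614 mol
m(Ni) = 0.2614 × 58.69 = 15.3 g

15.3 g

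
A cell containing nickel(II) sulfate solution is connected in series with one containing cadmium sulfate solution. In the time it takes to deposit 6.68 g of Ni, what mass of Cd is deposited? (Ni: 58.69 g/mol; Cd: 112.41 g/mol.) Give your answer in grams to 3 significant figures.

n(Ni) = 6.68 / 58.69 = 0.1138 mol
Ni²⁺ + 2e⁻ → Ni, so n(e⁻) = 2 × 0.1138 = 0.2276 mol
In series, the same 0.2276 mol of electrons flows through the second cell.
Cd²⁺ + 2e⁻ → Cd, so n(Cd) = 0.2276 / 2 = 0.1138 mol
m(Cd) = 0.1138 × 112.41 = 12.8 g

12.8 g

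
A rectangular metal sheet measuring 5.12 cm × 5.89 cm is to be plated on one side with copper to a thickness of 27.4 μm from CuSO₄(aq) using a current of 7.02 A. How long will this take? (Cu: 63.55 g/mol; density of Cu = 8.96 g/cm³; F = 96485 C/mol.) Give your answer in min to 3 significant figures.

Plated area = 5.12 × 5.89 = 30.16 cm²
Volume = 30.16 × 27.4×10⁻⁴ cm = 0.08264 cm³
m(Cu) = 0.08264 × 8.96 = 0.7405 g
n(Cu) = 0.7405 / 63.55 = 0.01165 mol; n(e⁻) = 2 × 0.01165 = 0.02330 mol
Q = 0.02330 × 96485 = 2248 C
t = 2248 / 7.02 = 320.2 s = 5.34 min

5.34 min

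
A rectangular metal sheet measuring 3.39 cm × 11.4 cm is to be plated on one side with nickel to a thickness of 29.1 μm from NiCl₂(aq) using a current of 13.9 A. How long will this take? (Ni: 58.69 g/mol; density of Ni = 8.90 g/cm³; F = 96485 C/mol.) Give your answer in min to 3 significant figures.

3.95 min

Plated area = 3.39 × 11.4 = 38.65 cm²
Volume = 38.65 × 29.1×10⁻⁴ cm = 0.1125 cm³
m(Ni) = 0.1125 × 8.90 = 1.001 g
n(Ni) = 1.001 / 58.69 = 0.01706 mol; n(e⁻) = 2 × 0.01706 = 0.03412 mol
Q = 0.03412 × 96485 = 3292 C
t = 3292 / 13.9 = 236.8 s = 3.95 min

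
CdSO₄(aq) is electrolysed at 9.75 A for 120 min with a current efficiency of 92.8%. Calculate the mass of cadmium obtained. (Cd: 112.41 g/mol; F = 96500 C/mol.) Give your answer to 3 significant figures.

37.9 g

Q = 9.75 × 7200 = 70200 C
n(e⁻) = 70200 / 96500 = 0.7275 mol
Cd²⁺ + 2e⁻ → Cd, so theoretical m(Cd) = 0.3638 × 112.41 = 40.89 g
Actual mass = 92.8% × 40.89 = 37.9 g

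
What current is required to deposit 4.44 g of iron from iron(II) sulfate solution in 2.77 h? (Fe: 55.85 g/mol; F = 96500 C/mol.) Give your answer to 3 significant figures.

n(Fe) = 4.44 / 55.85 = 0.07950 mol
Fe²⁺ + 2e⁻ → Fe, so n(e⁻) = 2 × 0.07950 = 0.1590 mol
Q = 0.1590 × 96500 = 15340 C
I = Q / t = 15340 / 9972 s = 1.54 A

1.54 A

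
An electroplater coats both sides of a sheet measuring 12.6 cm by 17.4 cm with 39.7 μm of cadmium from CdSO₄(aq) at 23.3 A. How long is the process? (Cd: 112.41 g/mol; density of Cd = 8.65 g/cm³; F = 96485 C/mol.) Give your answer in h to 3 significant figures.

Plated area = 2 × 12.6 × 17.4 = 438.5 cm²
Volume = 438.5 × 39.7×10⁻⁴ cm = 1.741 cm³
m(Cd) = 1.741 × 8.65 = 15.06 g
n(Cd) = 15.06 / 112.41 = 0.1340 mol; n(e⁻) = 2 × 0.1340 = 0.2680 mol
Q = 0.2680 × 96485 = 25860 C
t = 25860 / 23.3 = 1110 s = 0.308 h

0.308 h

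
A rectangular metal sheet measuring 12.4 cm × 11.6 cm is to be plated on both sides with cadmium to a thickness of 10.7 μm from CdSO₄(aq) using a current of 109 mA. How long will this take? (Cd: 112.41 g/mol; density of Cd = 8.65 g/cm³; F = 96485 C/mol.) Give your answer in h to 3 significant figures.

11.6 h

Plated area = 2 × 12.4 × 11.6 = 287.7 cm²
Volume = 287.7 × 10.7×10⁻⁴ cm = 0.3078 cm³
m(Cd) = 0.3078 × 8.65 = 2.662 g
n(Cd) = 2.662 / 112.41 = 0.02368 mol; n(e⁻) = 2 × 0.02368 = 0.04736 mol
Q = 0.04736 × 96485 = 4570 C
t = 4570 / 0.109 = 41930 s = 11.6 h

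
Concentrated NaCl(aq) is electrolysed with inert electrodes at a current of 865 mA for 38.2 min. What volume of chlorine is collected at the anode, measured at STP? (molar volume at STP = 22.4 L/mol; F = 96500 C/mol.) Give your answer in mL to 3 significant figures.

Charge passed = 0.865 × 2292 = 1983 C
Moles of electrons = 1983 / 96500 = 0.02055 mol
2Cl⁻ → Cl₂ + 2e⁻, so n(Cl₂) = 0.02055 / 2 = 0.01028 mol
V = 0.01028 × 22.4 = 0.2303 L
= 230 mL

230 mL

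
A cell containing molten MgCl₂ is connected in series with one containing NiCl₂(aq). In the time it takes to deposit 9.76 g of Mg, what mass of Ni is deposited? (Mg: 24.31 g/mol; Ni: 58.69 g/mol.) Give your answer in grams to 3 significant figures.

23.6 g

n(Mg) = 9.76 / 24.31 = 0.4015 mol
Mg²⁺ + 2e⁻ → Mg, so n(e⁻) = 2 × 0.4015 = 0.8030 mol
The cells are in series, so the same charge (and hence the same n(e⁻) = 0.8030 mol) passes through both.
Ni²⁺ + 2e⁻ → Ni, so n(Ni) = 0.8030 / 2 = 0.4015 mol
m(Ni) = 0.4015 × 58.69 = 23.6 g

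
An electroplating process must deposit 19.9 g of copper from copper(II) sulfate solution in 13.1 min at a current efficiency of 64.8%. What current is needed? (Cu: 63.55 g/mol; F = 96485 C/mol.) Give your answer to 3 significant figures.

119 A

n(Cu) = 19.9 / 63.55 = 0.3131 mol
Cu²⁺ + 2e⁻ → Cu, so n(e⁻) = 2 × 0.3131 = 0.6262 mol
Q = 0.6262 × 96485 / 0.648 = 93240 C
I = Q / t = 93240 / 786 s = 119 A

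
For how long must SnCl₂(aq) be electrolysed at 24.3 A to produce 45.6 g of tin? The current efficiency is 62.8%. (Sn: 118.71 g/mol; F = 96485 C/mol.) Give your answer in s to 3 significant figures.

4860 s

n(Sn) = 45.6 / 118.71 = 0.3841 mol
Sn²⁺ + 2e⁻ → Sn, so n(e⁻) = 2 × 0.3841 = 0.7682 mol
Q = 0.7682 × 96485 / 0.628 = 1.180×10^5 C
t = Q / I = 1.180×10^5 / 24.3 = 4856 s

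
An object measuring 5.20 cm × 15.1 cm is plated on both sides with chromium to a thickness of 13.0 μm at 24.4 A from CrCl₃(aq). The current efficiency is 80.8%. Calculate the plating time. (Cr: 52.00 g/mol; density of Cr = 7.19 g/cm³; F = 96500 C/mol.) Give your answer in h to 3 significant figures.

0.115 h

Plated area = 2 × 5.20 × 15.1 = 157.0 cm²
Volume = 157.0 × 13.0×10⁻⁴ cm = 0.2041 cm³
m(Cr) = 0.2041 × 7.19 = 1.467 g
n(Cr) = 1.467 / 52.00 = 0.02821 mol; n(e⁻) = 3 × 0.02821 = 0.08463 mol
Q = 0.08463 × 96500 / 0.808 = 10110 C
t = 10110 / 24.4 = 414.3 s = 0.115 h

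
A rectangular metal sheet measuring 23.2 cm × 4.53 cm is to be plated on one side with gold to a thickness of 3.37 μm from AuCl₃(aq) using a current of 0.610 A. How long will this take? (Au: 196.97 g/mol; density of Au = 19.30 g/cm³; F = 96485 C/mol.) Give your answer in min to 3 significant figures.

27.4 min

Plated area = 23.2 × 4.53 = 105.1 cm²
Volume = 105.1 × 3.37×10⁻⁴ cm = 0.03542 cm³
m(Au) = 0.03542 × 19.30 = 0.6836 g
n(Au) = 0.6836 / 196.97 = 0.003471 mol; n(e⁻) = 3 × 0.003471 = 0.01041 mol
Q = 0.01041 × 96485 = 1004 C
t = 1004 / 0.610 = 1646 s = 27.4 min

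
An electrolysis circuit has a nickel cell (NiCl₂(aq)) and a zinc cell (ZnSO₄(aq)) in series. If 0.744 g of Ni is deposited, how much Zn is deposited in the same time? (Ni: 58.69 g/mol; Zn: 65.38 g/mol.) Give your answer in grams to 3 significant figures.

n(Ni) = 0.744 / 58.69 = 0.01268 mol
Ni²⁺ + 2e⁻ → Ni, so n(e⁻) = 2 × 0.01268 = 0.02536 mol
In series, the same 0.02536 mol of electrons flows through the second cell.
Zn²⁺ + 2e⁻ → Zn, so n(Zn) = 0.02536 / 2 = 0.01268 mol
m(Zn) = 0.01268 × 65.38 = 0.829 g

0.829 g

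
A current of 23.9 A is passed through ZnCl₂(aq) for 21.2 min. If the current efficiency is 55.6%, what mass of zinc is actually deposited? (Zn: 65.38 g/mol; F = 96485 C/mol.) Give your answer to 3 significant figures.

5.73 g

Q = 23.9 × 1272 = 30400 C
n(e⁻) = 30400 / 96485 = 0.3151 mol
Zn²⁺ + 2e⁻ → Zn, so theoretical m(Zn) = 0.1576 × 65.38 = 10.30 g
Actual mass = 55.6% × 10.30 = 5.73 g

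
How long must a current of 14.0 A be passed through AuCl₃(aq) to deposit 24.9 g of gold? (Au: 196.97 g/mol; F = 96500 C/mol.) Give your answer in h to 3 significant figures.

n(Au) = 24.9 / 196.97 = 0.1264 mol
Au³⁺ + 3e⁻ → Au, so n(e⁻) = 3 × 0.1264 = 0.3792 mol
Q = 0.3792 × 96500 = 36590 C
t = Q / I = 36590 / 14.0 = 2614 s = 0.726 h

0.726 h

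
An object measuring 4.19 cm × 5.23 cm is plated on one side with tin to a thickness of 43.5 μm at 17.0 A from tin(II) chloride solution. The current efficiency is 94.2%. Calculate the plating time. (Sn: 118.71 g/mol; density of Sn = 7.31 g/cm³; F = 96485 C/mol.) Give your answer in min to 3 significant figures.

1.18 min

Plated area = 4.19 × 5.23 = 21.91 cm²
Volume = 21.91 × 43.5×10⁻⁴ cm = 0.09531 cm³
m(Sn) = 0.09531 × 7.31 = 0.6967 g
n(Sn) = 0.6967 / 118.71 = 0.005869 mol; n(e⁻) = 2 × 0.005869 = 0.01174 mol
Q = 0.01174 × 96485 / 0.942 = 1202 C
t = 1202 / 17.0 = 70.71 s = 1.18 min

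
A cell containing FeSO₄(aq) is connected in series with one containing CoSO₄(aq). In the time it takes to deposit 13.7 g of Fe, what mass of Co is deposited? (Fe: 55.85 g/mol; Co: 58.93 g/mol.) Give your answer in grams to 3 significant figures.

n(Fe) = 13.7 / 55.85 = 0.2453 mol
Fe²⁺ + 2e⁻ → Fe, so n(e⁻) = 2 × 0.2453 = 0.4906 mol
Since the cells are in series, n(e⁻) in the Co cell is also 0.4906 mol.
Co²⁺ + 2e⁻ → Co, so n(Co) = 0.4906 / 2 = 0.2453 mol
m(Co) = 0.2453 × 58.93 = 14.5 g

14.5 g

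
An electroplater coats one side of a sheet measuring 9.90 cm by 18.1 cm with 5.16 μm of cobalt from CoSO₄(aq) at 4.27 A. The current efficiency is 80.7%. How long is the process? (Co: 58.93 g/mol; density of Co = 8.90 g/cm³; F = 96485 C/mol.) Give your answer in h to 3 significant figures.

0.217 h

Plated area = 9.90 × 18.1 = 179.2 cm²
Volume = 179.2 × 5.16×10⁻⁴ cm = 0.09247 cm³
m(Co) = 0.09247 × 8.90 = 0.8230 g
n(Co) = 0.8230 / 58.93 = 0.01397 mol; n(e⁻) = 2 × 0.01397 = 0.02794 mol
Q = 0.02794 × 96485 / 0.807 = 3341 C
t = 3341 / 4.27 = 782.4 s = 0.217 h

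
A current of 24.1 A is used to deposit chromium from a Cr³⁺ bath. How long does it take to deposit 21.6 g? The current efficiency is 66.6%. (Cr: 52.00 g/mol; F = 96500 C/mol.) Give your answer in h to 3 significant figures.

n(Cr) = 21.6 / 52.00 = 0.4154 mol
Cr³⁺ + 3e⁻ → Cr, so n(e⁻) = 3 × 0.4154 = 1.246 mol
Q = 1.246 × 96500 / 0.666 = 1.805×10^5 C
t = Q / I = 1.805×10^5 / 24.1 = 7490 s = 2.08 h

2.08 h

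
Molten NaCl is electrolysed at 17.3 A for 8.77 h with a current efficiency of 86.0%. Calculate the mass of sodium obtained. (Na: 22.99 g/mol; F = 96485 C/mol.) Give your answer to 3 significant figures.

Q = 17.3 × 31572 = 5.462×10^5 C
n(e⁻) = 5.462×10^5 / 96485 = 5.661 mol
Na⁺ + e⁻ → Na, so theoretical m(Na) = 5.661 × 22.99 = 130.1 g
Actual mass = 86.0% × 130.1 = 112 g

112 g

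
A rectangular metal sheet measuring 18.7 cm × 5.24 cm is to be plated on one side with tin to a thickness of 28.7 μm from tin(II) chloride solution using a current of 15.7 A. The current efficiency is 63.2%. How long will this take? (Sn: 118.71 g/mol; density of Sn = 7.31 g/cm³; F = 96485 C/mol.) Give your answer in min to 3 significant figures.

Plated area = 18.7 × 5.24 = 97.99 cm²
Volume = 97.99 × 28.7×10⁻⁴ cm = 0.2812 cm³
m(Sn) = 0.2812 × 7.31 = 2.056 g
n(Sn) = 2.056 / 118.71 = 0.01732 mol; n(e⁻) = 2 × 0.01732 = 0.03464 mol
Q = 0.03464 × 96485 / 0.632 = 5288 C
t = 5288 / 15.7 = 336.8 s = 5.61 min

5.61 min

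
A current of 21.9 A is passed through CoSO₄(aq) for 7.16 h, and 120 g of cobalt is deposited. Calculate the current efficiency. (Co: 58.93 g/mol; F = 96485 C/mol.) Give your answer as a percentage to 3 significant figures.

69.6%

Q = 21.9 × 25776 = 5.645×10^5 C
n(e⁻) = 5.645×10^5 / 96485 = 5.851 mol
Co²⁺ + 2e⁻ → Co, so theoretical n(Co) = 2.926 mol → 172.4 g
Efficiency = 120 / 172.4 = 0.6961 = 69.6%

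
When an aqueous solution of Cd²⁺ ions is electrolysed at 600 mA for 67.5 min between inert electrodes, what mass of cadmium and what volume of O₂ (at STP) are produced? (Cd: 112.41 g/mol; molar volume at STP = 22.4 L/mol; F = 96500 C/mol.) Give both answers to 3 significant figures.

Q = 0.600 × 4050 = 2430 C; n(e⁻) = 2430 / 96500 = 0.02518 mol
Cathode: Cd²⁺ + 2e⁻ → Cd → n(Cd) = 0.02518/2 = 0.01259 mol → 1.42 g
Anode: 2H₂O → O₂ + 4H⁺ + 4e⁻ → n(O₂) = 0.02518/4 = 0.006295 mol → 0.141 L

1.42 g Cd; 0.141 L O₂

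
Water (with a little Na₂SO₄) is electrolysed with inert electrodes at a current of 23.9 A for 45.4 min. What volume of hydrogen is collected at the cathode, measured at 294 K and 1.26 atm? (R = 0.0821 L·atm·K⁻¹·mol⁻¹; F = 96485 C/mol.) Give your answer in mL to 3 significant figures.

6460 mL

Q = 23.9 A × 2724 s = 65100 C
n(e⁻) = Q/F = 65100/96485 = 0.6747 mol
2H⁺ + 2e⁻ → H₂, so n(H₂) = 0.6747 / 2 = 0.3374 mol
V = nRT/P = 0.3374 × 0.0821 × 294 / 1.26 = 6.463 L
= 6460 mL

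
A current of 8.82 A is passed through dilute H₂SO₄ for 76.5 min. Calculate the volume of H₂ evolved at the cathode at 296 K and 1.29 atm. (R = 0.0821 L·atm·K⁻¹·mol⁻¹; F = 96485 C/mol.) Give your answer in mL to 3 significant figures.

3950 mL

Charge passed = 8.82 × 4590 = 40480 C
n(e⁻) = 40480 / 96485 = 0.4195 mol
2H⁺ + 2e⁻ → H₂, so n(H₂) = 0.4195 / 2 = 0.2098 mol
V = nRT/P = 0.2098 × 0.0821 × 296 / 1.29 = 3.952 L
= 3950 mL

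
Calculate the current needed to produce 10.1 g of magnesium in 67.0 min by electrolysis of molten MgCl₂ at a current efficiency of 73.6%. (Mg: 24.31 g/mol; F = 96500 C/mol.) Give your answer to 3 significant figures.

n(Mg) = 10.1 / 24.31 = 0.4155 mol
Mg²⁺ + 2e⁻ → Mg, so n(e⁻) = 2 × 0.4155 = 0.8310 mol
Q = 0.8310 × 96500 / 0.736 = 1.090×10^5 C
I = Q / t = 1.090×10^5 / 4020 s = 27.1 A

27.1 A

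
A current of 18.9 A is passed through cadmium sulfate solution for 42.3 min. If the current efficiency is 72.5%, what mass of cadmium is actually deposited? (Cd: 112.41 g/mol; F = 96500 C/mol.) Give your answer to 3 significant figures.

20.3 g

Q = 18.9 × 2538 = 47970 C
n(e⁻) = 47970 / 96500 = 0.4971 mol
Cd²⁺ + 2e⁻ → Cd, so theoretical m(Cd) = 0.2486 × 112.41 = 27.95 g
Actual mass = 72.5% × 27.95 = 20.3 g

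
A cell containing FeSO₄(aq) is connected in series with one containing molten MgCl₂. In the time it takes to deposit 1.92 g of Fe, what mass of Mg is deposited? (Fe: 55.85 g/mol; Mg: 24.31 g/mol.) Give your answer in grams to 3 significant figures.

n(Fe) = 1.92 / 55.85 = 0.03438 mol
Fe²⁺ + 2e⁻ → Fe, so n(e⁻) = 2 × 0.03438 = 0.06876 mol
Same current for the same time ⇒ same n(e⁻) = 0.06876 mol in both cells.
Mg²⁺ + 2e⁻ → Mg, so n(Mg) = 0.06876 / 2 = 0.03438 mol
m(Mg) = 0.03438 × 24.31 = 0.836 g

0.836 g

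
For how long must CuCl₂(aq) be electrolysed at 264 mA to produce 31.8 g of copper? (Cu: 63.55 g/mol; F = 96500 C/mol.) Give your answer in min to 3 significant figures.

n(Cu) = 31.8 / 63.55 = 0.5004 mol
Cu²⁺ + 2e⁻ → Cu, so n(e⁻) = 2 × 0.5004 = 1.001 mol
Q = 1.001 × 96500 = 96600 C
t = Q / I = 96600 / 0.264 = 3.659×10^5 s = 6100 min

6100 min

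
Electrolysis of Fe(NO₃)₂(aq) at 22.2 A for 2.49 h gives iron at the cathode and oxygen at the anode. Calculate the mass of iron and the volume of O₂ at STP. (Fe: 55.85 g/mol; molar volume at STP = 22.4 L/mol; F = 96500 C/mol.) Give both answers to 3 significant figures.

Q = 22.2 × 8964 = 1.990×10^5 C; n(e⁻) = 1.990×10^5 / 96500 = 2.062 mol
Cathode: Fe²⁺ + 2e⁻ → Fe → n(Fe) = 2.062/2 = 1.031 mol → 57.6 g
Anode: 2H₂O → O₂ + 4H⁺ + 4e⁻ → n(O₂) = 2.062/4 = 0.5155 mol → 11.5 L

57.6 g Fe; 11.5 L O₂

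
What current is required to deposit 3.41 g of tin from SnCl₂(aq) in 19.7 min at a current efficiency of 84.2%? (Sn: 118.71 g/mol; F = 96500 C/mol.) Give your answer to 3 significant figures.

n(Sn) = 3.41 / 118.71 = 0.02873 mol
Sn²⁺ + 2e⁻ → Sn, so n(e⁻) = 2 × 0.02873 = 0.05746 mol
Q = 0.05746 × 96500 / 0.842 = 6585 C
I = Q / t = 6585 / 1182 s = 5.57 A

5.57 A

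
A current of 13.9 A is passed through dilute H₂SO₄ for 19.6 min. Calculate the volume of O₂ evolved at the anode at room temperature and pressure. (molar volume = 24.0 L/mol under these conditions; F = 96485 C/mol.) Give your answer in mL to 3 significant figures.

1020 mL

Charge passed = 13.9 × 1176 = 16350 C
n(e⁻) = Q/F = 16350/96485 = 0.1695 mol
2H₂O → O₂ + 4H⁺ + 4e⁻, so n(O₂) = 0.1695 / 4 = 0.04238 mol
V = 0.04238 × 24.0 = 1.017 L
= 1020 mL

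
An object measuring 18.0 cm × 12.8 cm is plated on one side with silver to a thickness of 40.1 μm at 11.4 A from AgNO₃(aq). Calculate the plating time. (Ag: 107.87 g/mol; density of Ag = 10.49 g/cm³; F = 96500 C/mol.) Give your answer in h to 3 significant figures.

Plated area = 18.0 × 12.8 = 230.4 cm²
Volume = 230.4 × 40.1×10⁻⁴ cm = 0.9239 cm³
m(Ag) = 0.9239 × 10.49 = 9.692 g
n(Ag) = 9.692 / 107.87 = 0.08985 mol; n(e⁻) = 0.08985 mol
Q = 0.08985 × 96500 = 8671 C
t = 8671 / 11.4 = 760.6 s = 0.211 h

0.211 h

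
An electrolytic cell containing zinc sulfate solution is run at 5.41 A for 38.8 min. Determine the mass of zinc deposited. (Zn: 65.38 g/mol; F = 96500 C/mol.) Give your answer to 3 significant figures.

4.27 g

Q = It = 5.41 × 2328 = 12590 C
n(e⁻) = Q/F = 12590/96500 = 0.1305 mol
Zn²⁺ + 2e⁻ → Zn, so n(Zn) = 0.1305 / 2 = 0.06525 mol
m = 0.06525 × 65.38 = 4.27 g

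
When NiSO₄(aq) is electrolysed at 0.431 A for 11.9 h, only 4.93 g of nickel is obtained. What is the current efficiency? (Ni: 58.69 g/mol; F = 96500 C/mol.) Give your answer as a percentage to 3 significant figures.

87.8%

Q = 0.431 × 42840 = 18460 C
n(e⁻) = 18460 / 96500 = 0.1913 mol
Ni²⁺ + 2e⁻ → Ni, so theoretical n(Ni) = 0.09565 mol → 5.614 g
Efficiency = 4.93 / 5.614 = 0.8782 = 87.8%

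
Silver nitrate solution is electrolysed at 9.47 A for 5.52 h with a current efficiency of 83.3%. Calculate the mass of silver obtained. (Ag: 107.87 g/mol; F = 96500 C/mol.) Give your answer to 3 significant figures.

175 g

Q = 9.47 × 19872 = 1.882×10^5 C
n(e⁻) = 1.882×10^5 / 96500 = 1.950 mol
Ag⁺ + e⁻ → Ag, so theoretical m(Ag) = 1.950 × 107.87 = 210.3 g
Actual mass = 83.3% × 210.3 = 175 g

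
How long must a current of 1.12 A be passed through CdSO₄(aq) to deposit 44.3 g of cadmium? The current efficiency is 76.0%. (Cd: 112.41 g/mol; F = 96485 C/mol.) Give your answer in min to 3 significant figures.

1490 min

n(Cd) = 44.3 / 112.41 = 0.3941 mol
Cd²⁺ + 2e⁻ → Cd, so n(e⁻) = 2 × 0.3941 = 0.7882 mol
Q = 0.7882 × 96485 / 0.760 = 1.001×10^5 C
t = Q / I = 1.001×10^5 / 1.12 = 89380 s = 1490 min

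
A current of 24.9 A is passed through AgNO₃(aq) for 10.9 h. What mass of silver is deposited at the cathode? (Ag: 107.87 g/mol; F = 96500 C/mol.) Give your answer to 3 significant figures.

1090 g

Charge passed = 24.9 × 39240 = 9.771×10^5 C
n(e⁻) = 9.771×10^5 / 96500 = 10.13 mol
Ag⁺ + e⁻ → Ag, so n(Ag) = 10.13 mol
m = 10.13 × 107.87 = 1090 g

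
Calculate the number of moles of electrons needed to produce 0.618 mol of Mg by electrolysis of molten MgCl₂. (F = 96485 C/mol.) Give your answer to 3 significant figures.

1.24 mol

Mg²⁺ + 2e⁻ → Mg, so n(e⁻) = 2 × 0.618 = 1.236 mol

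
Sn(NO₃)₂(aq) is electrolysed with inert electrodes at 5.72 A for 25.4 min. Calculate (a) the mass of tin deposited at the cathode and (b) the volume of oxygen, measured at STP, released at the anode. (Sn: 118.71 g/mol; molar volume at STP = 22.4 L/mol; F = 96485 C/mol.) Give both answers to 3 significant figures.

Q = 5.72 × 1524 = 8717 C; n(e⁻) = 8717 / 96485 = 0.09035 mol
Cathode: Sn²⁺ + 2e⁻ → Sn → n(Sn) = 0.09035/2 = 0.04518 mol → 5.36 g
Anode: 2H₂O → O₂ + 4H⁺ + 4e⁻ → n(O₂) = 0.09035/4 = 0.02259 mol → 0.506 L

5.36 g Sn; 0.506 L O₂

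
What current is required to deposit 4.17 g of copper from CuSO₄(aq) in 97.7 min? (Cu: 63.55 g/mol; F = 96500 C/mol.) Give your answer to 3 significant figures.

n(Cu) = 4.17 / 63.55 = 0.06562 mol
Cu²⁺ + 2e⁻ → Cu, so n(e⁻) = 2 × 0.06562 = 0.1312 mol
Q = 0.1312 × 96500 = 12660 C
I = Q / t = 12660 / 5862 s = 2.16 A

2.16 A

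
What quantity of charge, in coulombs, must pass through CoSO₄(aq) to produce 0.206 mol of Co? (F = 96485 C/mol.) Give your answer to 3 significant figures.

Co²⁺ + 2e⁻ → Co, so n(e⁻) = 2 × 0.206 = 0.4120 mol
Q = 0.4120 × 96485 = 39750 C

39800 C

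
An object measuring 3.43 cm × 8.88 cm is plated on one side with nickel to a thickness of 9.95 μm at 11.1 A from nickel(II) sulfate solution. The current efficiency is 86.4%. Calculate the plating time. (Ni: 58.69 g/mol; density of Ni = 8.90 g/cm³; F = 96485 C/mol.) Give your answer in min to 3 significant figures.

1.54 min

Plated area = 3.43 × 8.88 = 30.46 cm²
Volume = 30.46 × 9.95×10⁻⁴ cm = 0.03031 cm³
m(Ni) = 0.03031 × 8.90 = 0.2698 g
n(Ni) = 0.2698 / 58.69 = 0.004597 mol; n(e⁻) = 2 × 0.004597 = 0.009194 mol
Q = 0.009194 × 96485 / 0.864 = 1027 C
t = 1027 / 11.1 = 92.52 s = 1.54 min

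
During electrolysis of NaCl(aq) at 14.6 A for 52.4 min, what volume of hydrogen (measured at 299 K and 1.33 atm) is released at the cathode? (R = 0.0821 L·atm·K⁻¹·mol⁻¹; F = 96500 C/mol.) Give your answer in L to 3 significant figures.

Charge passed = 14.6 × 3144 = 45900 C
Moles of electrons = 45900 / 96500 = 0.4756 mol
2H⁺ + 2e⁻ → H₂, so n(H₂) = 0.4756 / 2 = 0.2378 mol
V = nRT/P = 0.2378 × 0.0821 × 299 / 1.33 = 4.389 L

4.39 L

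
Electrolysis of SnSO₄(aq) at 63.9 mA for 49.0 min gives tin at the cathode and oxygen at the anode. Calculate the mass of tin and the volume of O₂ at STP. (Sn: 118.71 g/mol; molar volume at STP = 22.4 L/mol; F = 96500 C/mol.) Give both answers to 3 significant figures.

0.116 g Sn; 0.0109 L O₂

Q = 0.0639 × 2940 = 187.9 C; n(e⁻) = 187.9 / 96500 = 0.001947 mol
Cathode: Sn²⁺ + 2e⁻ → Sn → n(Sn) = 0.001947/2 = 9.735×10^-4 mol → 0.116 g
Anode: 2H₂O → O₂ + 4H⁺ + 4e⁻ → n(O₂) = 0.001947/4 = 4.868×10^-4 mol → 0.0109 L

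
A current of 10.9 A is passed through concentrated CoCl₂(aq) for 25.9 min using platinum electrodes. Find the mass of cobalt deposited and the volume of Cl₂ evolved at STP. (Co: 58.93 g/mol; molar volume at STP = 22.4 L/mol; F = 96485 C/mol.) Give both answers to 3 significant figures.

Q = 10.9 × 1554 = 16940 C; n(e⁻) = 16940 / 96485 = 0.1756 mol
Cathode: Co²⁺ + 2e⁻ → Co → n(Co) = 0.1756/2 = 0.08780 mol → 5.17 g
Anode: 2Cl⁻ → Cl₂ + 2e⁻ → n(Cl₂) = 0.1756/2 = 0.08780 mol → 1.97 L

5.17 g Co; 1.97 L Cl₂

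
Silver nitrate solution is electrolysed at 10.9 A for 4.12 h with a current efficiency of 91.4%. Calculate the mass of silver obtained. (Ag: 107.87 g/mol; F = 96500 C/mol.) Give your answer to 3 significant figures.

Q = 10.9 × 14832 = 1.617×10^5 C
n(e⁻) = 1.617×10^5 / 96500 = 1.676 mol
Ag⁺ + e⁻ → Ag, so theoretical m(Ag) = 1.676 × 107.87 = 180.8 g
Actual mass = 91.4% × 180.8 = 165 g

165 g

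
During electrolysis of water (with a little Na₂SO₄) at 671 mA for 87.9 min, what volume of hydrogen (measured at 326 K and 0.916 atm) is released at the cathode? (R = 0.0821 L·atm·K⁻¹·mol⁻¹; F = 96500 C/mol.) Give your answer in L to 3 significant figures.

0.536 L

Charge passed = 0.671 × 5274 = 3539 C
n(e⁻) = Q/F = 3539/96500 = 0.03667 mol
2H⁺ + 2e⁻ → H₂, so n(H₂) = 0.03667 / 2 = 0.01834 mol
V = nRT/P = 0.01834 × 0.0821 × 326 / 0.916 = 0.5359 L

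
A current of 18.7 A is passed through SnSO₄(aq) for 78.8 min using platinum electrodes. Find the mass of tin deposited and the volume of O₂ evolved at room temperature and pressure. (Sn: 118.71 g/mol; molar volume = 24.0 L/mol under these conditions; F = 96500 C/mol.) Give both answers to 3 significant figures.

54.4 g Sn; 5.50 L O₂

Q = 18.7 × 4728 = 88410 C; n(e⁻) = 88410 / 96500 = 0.9162 mol
Cathode: Sn²⁺ + 2e⁻ → Sn → n(Sn) = 0.9162/2 = 0.4581 mol → 54.4 g
Anode: 2H₂O → O₂ + 4H⁺ + 4e⁻ → n(O₂) = 0.9162/4 = 0.2291 mol → 5.50 L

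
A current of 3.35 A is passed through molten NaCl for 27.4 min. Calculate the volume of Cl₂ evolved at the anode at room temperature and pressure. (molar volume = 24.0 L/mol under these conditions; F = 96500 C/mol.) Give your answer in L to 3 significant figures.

Q = It = 3.35 × 1644 = 5507 C
n(e⁻) = 5507 / 96500 = 0.05707 mol
2Cl⁻ → Cl₂ + 2e⁻, so n(Cl₂) = 0.05707 / 2 = 0.02854 mol
V = 0.02854 × 24.0 = 0.6850 L

0.685 L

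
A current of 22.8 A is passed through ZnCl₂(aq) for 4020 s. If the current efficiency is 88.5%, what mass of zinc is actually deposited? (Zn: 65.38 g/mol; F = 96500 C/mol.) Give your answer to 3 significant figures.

Q = 22.8 × 4020 = 91660 C
n(e⁻) = 91660 / 96500 = 0.9498 mol
Zn²⁺ + 2e⁻ → Zn, so theoretical m(Zn) = 0.4749 × 65.38 = 31.05 g
Actual mass = 88.5% × 31.05 = 27.5 g

27.5 g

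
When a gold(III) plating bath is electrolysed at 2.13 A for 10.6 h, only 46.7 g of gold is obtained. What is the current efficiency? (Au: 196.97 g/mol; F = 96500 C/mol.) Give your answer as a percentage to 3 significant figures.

Q = 2.13 × 38160 = 81280 C
n(e⁻) = 81280 / 96500 = 0.8423 mol
Au³⁺ + 3e⁻ → Au, so theoretical n(Au) = 0.2808 mol → 55.31 g
Efficiency = 46.7 / 55.31 = 0.8443 = 84.4%

84.4%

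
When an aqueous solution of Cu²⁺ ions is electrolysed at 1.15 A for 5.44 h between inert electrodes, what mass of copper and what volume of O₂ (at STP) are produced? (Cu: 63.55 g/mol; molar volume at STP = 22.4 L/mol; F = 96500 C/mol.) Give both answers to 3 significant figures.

7.42 g Cu; 1.31 L O₂

Q = 1.15 × 19584 = 22520 C; n(e⁻) = 22520 / 96500 = 0.2334 mol
Cathode: Cu²⁺ + 2e⁻ → Cu → n(Cu) = 0.2334/2 = 0.1167 mol → 7.42 g
Anode: 2H₂O → O₂ + 4H⁺ + 4e⁻ → n(O₂) = 0.2334/4 = 0.05835 mol → 1.31 L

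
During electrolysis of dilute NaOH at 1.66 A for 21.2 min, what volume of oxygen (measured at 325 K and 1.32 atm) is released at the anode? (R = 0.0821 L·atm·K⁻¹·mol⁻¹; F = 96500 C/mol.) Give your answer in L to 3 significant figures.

Q = It = 1.66 × 1272 = 2112 C
n(e⁻) = 2112 / 96500 = 0.02189 mol
2H₂O → O₂ + 4H⁺ + 4e⁻, so n(O₂) = 0.02189 / 4 = 0.005473 mol
V = nRT/P = 0.005473 × 0.0821 × 325 / 1.32 = 0.1106 L

0.111 L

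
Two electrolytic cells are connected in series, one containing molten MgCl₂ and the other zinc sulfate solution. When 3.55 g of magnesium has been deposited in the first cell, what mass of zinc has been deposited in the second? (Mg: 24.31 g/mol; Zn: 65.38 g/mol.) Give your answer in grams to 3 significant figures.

9.55 g

n(Mg) = 3.55 / 24.31 = 0.1460 mol
Mg²⁺ + 2e⁻ → Mg, so n(e⁻) = 2 × 0.1460 = 0.2920 mol
In series, the same 0.2920 mol of electrons flows through the second cell.
Zn²⁺ + 2e⁻ → Zn, so n(Zn) = 0.2920 / 2 = 0.1460 mol
m(Zn) = 0.1460 × 65.38 = 9.55 g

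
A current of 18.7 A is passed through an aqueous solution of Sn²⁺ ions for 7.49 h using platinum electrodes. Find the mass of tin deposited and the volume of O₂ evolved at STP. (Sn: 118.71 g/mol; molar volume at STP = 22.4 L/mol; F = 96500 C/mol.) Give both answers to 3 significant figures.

310 g Sn; 29.3 L O₂

Q = 18.7 × 26964 = 5.042×10^5 C; n(e⁻) = 5.042×10^5 / 96500 = 5.225 mol
Cathode: Sn²⁺ + 2e⁻ → Sn → n(Sn) = 5.225/2 = 2.613 mol → 310 g
Anode: 2H₂O → O₂ + 4H⁺ + 4e⁻ → n(O₂) = 5.225/4 = 1.306 mol → 29.3 L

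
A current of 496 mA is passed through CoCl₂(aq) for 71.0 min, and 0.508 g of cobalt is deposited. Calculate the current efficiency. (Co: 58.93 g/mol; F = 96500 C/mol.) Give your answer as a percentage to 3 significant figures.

Q = 0.496 × 4260 = 2113 C
n(e⁻) = 2113 / 96500 = 0.02190 mol
Co²⁺ + 2e⁻ → Co, so theoretical n(Co) = 0.01095 mol → 0.6453 g
Efficiency = 0.508 / 0.6453 = 0.7872 = 78.7%

78.7%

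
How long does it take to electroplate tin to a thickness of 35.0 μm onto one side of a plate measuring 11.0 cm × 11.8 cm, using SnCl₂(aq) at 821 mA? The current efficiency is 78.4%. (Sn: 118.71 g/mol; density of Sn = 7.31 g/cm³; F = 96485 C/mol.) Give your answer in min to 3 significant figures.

Plated area = 11.0 × 11.8 = 129.8 cm²
Volume = 129.8 × 35.0×10⁻⁴ cm = 0.4543 cm³
m(Sn) = 0.4543 × 7.31 = 3.321 g
n(Sn) = 3.321 / 118.71 = 0.02798 mol; n(e⁻) = 2 × 0.02798 = 0.05596 mol
Q = 0.05596 × 96485 / 0.784 = 6887 C
t = 6887 / 0.821 = 8389 s = 140 min

140 min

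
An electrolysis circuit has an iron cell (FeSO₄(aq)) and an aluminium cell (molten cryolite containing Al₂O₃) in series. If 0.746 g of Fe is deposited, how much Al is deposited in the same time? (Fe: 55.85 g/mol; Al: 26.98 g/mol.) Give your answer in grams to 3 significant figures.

0.240 g

n(Fe) = 0.746 / 55.85 = 0.01336 mol
Fe²⁺ + 2e⁻ → Fe, so n(e⁻) = 2 × 0.01336 = 0.02672 mol
In series, the same 0.02672 mol of electrons flows through the second cell.
Al³⁺ + 3e⁻ → Al, so n(Al) = 0.02672 / 3 = 0.008907 mol
m(Al) = 0.008907 × 26.98 = 0.240 g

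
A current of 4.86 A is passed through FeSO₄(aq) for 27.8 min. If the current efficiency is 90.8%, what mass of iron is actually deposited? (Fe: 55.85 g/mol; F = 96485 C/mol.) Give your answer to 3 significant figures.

2.13 g

Q = 4.86 × 1668 = 8106 C
n(e⁻) = 8106 / 96485 = 0.08401 mol
Fe²⁺ + 2e⁻ → Fe, so theoretical m(Fe) = 0.04201 × 55.85 = 2.346 g
Actual mass = 90.8% × 2.346 = 2.13 g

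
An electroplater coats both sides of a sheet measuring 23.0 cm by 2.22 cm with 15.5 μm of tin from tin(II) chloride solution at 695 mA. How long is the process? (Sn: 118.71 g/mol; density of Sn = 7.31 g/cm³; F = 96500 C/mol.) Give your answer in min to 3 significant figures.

45.1 min

Plated area = 2 × 23.0 × 2.22 = 102.1 cm²
Volume = 102.1 × 15.5×10⁻⁴ cm = 0.1583 cm³
m(Sn) = 0.1583 × 7.31 = 1.157 g
n(Sn) = 1.157 / 118.71 = 0.009746 mol; n(e⁻) = 2 × 0.009746 = 0.01949 mol
Q = 0.01949 × 96500 = 1881 C
t = 1881 / 0.695 = 2706 s = 45.1 min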